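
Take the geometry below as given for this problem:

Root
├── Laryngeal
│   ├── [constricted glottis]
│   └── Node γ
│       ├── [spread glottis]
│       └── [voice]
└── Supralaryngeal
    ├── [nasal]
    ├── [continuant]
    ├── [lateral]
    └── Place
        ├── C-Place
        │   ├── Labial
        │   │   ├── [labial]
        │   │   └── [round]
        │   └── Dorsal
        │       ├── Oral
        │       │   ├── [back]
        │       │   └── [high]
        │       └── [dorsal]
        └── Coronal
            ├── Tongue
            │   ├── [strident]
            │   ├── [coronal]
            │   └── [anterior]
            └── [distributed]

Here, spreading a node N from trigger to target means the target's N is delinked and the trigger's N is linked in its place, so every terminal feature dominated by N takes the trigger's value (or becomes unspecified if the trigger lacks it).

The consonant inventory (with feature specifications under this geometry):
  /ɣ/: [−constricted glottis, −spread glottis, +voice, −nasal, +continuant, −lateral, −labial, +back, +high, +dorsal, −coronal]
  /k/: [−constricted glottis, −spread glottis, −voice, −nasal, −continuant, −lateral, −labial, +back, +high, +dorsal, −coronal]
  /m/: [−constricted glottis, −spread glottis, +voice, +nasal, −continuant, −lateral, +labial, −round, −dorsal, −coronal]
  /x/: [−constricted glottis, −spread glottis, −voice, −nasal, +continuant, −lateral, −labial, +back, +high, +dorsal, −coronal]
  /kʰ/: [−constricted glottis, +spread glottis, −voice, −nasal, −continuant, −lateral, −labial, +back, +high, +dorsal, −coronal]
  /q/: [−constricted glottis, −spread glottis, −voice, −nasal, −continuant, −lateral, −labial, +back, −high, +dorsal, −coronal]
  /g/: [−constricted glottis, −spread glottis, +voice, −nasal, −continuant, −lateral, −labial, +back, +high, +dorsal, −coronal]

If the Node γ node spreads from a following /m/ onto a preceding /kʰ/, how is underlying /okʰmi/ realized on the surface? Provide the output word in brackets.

[ogmi]

Terminals under Node γ in this geometry: [spread glottis], [voice].
After delinking /kʰ/'s Node γ and linking /m/'s, the affected terminals become [−spread glottis], [+voice]; [constricted glottis], [nasal], [continuant], … (outside Node γ) are retained from /kʰ/.
The resulting bundle matches /g/ in the inventory; substituting it for /kʰ/ gives [ogmi].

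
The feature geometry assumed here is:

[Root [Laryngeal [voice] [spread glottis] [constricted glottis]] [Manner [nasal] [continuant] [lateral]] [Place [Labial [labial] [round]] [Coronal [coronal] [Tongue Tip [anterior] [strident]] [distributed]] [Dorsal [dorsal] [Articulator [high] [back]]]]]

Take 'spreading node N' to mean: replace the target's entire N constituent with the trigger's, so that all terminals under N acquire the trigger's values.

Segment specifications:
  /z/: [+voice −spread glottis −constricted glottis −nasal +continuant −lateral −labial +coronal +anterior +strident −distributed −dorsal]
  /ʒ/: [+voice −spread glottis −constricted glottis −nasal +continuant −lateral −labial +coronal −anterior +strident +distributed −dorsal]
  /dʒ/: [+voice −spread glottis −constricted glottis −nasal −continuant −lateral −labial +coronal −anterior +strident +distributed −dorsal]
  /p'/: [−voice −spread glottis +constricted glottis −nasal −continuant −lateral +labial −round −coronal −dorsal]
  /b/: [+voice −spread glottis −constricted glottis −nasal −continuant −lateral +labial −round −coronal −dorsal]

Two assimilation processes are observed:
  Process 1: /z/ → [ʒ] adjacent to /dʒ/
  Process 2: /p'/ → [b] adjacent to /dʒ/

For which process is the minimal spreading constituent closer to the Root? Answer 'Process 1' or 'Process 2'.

Process 2

Process 1: the features that change are [anterior], [distributed]; the minimal node is Coronal (depth 2).
Process 2: the features that change are [voice], [constricted glottis]; the minimal node is Laryngeal (depth 1).
Laryngeal is closer to Root than Coronal, so Process 2 spreads the higher node.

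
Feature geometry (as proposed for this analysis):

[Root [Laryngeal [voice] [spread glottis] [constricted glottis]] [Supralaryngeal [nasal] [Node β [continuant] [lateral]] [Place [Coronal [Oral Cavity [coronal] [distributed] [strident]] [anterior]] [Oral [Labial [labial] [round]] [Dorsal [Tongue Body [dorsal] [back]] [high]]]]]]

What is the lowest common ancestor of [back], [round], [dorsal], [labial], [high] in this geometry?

[back]: Root ▹ Supralaryngeal ▹ Place ▹ Oral ▹ Dorsal ▹ Tongue Body ▹ [back].
[round] lies under Labial (below Supralaryngeal).
[dorsal]: Root ▹ Supralaryngeal ▹ Place ▹ Oral ▹ Dorsal ▹ Tongue Body ▹ [dorsal].
[labial]: Root ▹ Supralaryngeal ▹ Place ▹ Oral ▹ Labial ▹ [labial].
[high] lies under Dorsal (below Supralaryngeal).
The listed terminals split across distinct daughters of Oral, so Oral itself is the smallest node containing them all.

Oral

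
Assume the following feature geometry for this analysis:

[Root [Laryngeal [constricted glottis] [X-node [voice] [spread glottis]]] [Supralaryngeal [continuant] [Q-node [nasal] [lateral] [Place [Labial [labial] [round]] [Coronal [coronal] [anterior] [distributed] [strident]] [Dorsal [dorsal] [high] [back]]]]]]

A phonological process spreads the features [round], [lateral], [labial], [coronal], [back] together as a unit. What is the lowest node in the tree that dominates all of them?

[round]: Root / Supralaryngeal / Q-node / Place / Labial / [round].
[lateral]: Root / Supralaryngeal / Q-node / [lateral].
[labial]: Root / Supralaryngeal / Q-node / Place / Labial / [labial].
[coronal]: Root / Supralaryngeal / Q-node / Place / Coronal / [coronal].
[back]: Root / Supralaryngeal / Q-node / Place / Dorsal / [back].
The lowest node appearing on every path is Q-node; each proper daughter of Q-node fails to dominate at least one of the listed features.

Q-node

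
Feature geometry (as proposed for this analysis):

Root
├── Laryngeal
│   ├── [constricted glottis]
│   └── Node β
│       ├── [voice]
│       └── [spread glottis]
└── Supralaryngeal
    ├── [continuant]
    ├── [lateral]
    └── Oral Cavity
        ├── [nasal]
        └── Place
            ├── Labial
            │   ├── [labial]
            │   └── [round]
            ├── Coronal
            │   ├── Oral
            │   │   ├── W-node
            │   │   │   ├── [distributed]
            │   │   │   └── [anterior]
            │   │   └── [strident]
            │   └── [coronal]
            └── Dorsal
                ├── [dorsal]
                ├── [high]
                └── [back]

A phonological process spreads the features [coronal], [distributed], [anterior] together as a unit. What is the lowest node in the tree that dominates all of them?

Coronal

[coronal]: Root → Supralaryngeal → Oral Cavity → Place → Coronal → [coronal].
[distributed]: Root → Supralaryngeal → Oral Cavity → Place → Coronal → Oral → W-node → [distributed].
[anterior]: Root → Supralaryngeal → Oral Cavity → Place → Coronal → Oral → W-node → [anterior].
These paths first converge at Coronal; no daughter of Coronal dominates all 3 features, so Coronal is the minimal constituent.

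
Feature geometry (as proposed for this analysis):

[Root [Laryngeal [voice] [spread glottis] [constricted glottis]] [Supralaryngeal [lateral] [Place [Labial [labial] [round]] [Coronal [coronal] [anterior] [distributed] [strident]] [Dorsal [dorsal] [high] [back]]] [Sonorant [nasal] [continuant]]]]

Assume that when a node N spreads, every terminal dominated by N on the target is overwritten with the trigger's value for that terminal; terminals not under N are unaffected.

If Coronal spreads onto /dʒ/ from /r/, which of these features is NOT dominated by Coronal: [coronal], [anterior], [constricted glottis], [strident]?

[constricted glottis]

Coronal dominates exactly [coronal], [anterior], [distributed], [strident].
Of the listed options, [coronal], [anterior], [strident] are among these and would be overwritten by spreading Coronal.
[constricted glottis] attaches under Laryngeal, not under Coronal, so /dʒ/ retains its own value for [constricted glottis].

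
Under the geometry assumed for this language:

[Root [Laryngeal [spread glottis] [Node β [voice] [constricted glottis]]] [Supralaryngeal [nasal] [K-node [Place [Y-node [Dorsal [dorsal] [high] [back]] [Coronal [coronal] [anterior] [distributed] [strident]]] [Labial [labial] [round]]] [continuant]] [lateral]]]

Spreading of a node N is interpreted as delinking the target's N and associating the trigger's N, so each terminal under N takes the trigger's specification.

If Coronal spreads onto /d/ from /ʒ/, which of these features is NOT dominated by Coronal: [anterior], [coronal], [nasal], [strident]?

The terminals dominated by Coronal are [coronal], [anterior], [distributed], [strident].
Spreading Coronal replaces [coronal], [anterior], [strident] with the trigger's values, since each sits inside the Coronal constituent.
[nasal] attaches under Supralaryngeal, not under Coronal, so /d/ retains its own value for [nasal].

[nasal]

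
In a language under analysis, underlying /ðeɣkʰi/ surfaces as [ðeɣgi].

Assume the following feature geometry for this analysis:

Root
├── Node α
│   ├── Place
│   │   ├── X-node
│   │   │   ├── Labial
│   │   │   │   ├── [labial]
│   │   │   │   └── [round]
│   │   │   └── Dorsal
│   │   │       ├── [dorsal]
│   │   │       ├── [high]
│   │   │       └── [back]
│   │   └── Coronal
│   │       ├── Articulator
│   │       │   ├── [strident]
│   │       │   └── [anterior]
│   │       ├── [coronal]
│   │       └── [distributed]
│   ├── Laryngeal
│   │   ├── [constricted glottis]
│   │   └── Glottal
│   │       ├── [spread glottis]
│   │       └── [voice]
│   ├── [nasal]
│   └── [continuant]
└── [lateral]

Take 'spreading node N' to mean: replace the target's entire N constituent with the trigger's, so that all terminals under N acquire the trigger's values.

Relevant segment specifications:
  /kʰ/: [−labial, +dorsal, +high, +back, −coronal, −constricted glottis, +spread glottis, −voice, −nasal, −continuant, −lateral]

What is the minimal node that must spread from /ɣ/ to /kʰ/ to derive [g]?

Glottal

Comparing /kʰ/ with its surface form [g], the features that change are [voice], [spread glottis].
These terminals are all dominated by Glottal, and no proper subconstituent of Glottal covers them all; Glottal is their lowest common ancestor.
If Glottal spreads, every terminal under it takes /ɣ/'s value, producing [g] as observed.
[continuant] stays as in /kʰ/ although /ɣ/ differs there, so no node dominating it spread; among the remaining candidates Glottal is the lowest that derives the output.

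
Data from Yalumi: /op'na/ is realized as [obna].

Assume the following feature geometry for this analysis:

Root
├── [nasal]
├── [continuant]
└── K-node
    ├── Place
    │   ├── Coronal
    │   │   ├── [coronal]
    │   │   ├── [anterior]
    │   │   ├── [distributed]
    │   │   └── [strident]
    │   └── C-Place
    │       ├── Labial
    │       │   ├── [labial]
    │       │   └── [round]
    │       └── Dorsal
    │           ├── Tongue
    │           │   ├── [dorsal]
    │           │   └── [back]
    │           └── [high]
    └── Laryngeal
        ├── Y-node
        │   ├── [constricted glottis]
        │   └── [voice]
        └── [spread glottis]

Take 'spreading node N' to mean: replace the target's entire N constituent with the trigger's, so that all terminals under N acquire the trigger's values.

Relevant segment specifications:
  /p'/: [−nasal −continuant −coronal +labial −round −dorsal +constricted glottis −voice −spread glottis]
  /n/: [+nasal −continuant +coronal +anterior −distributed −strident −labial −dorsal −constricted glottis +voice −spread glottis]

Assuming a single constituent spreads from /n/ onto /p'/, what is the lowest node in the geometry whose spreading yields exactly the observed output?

Comparing /p'/ with its surface form [b], the features that change are [voice], [constricted glottis].
The smallest constituent containing every changed terminal is Y-node — each of its daughters lacks at least one of the affected features.
If Y-node spreads, every terminal under it takes /n/'s value, producing [b] as observed.
[labial], [nasal] stay as in /p'/ although /n/ differs there, so no node dominating them spread; among the remaining candidates Y-node is the lowest that derives the output.

Y-node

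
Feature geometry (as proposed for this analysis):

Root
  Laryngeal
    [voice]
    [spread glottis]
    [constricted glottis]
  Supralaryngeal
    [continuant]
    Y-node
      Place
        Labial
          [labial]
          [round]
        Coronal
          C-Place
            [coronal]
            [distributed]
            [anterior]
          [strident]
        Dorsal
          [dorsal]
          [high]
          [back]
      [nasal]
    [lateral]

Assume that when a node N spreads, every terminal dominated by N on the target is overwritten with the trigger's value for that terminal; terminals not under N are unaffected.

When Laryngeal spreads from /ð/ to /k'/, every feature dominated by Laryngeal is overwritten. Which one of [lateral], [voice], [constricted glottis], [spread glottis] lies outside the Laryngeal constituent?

[lateral]

The terminals dominated by Laryngeal are [voice], [spread glottis], [constricted glottis].
[spread glottis], [constricted glottis], [voice] all lie under Laryngeal, so they are overwritten when Laryngeal spreads.
[lateral] attaches under Supralaryngeal, not under Laryngeal, so /k'/ retains its own value for [lateral].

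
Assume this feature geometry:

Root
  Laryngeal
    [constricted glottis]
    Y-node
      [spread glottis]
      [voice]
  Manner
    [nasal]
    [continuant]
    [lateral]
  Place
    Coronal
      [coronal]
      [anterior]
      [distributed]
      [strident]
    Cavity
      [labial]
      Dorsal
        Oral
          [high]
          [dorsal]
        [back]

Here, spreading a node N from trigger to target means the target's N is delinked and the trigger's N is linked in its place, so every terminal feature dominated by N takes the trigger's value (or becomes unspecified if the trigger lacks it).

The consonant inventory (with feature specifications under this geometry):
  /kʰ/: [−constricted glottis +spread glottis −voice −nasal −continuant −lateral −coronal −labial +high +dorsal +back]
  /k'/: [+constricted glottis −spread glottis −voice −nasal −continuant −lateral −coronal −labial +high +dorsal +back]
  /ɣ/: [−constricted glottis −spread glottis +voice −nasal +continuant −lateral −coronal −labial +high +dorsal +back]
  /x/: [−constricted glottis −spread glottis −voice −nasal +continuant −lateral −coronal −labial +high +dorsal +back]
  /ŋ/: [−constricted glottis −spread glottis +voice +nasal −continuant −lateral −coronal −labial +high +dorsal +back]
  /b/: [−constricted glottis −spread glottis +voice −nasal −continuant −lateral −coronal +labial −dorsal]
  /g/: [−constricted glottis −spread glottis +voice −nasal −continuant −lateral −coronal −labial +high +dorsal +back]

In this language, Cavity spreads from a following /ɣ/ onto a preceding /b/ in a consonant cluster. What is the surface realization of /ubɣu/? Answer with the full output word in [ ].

[ugɣu]

Terminals under Cavity in this geometry: [labial], [high], [dorsal], [back].
After delinking /b/'s Cavity and linking /ɣ/'s, the affected terminals become [−labial], [+high], [+dorsal], [+back]; [constricted glottis], [spread glottis], [voice], … (outside Cavity) are retained from /b/.
This feature bundle is that of [g], so /ubɣu/ surfaces as [ugɣu].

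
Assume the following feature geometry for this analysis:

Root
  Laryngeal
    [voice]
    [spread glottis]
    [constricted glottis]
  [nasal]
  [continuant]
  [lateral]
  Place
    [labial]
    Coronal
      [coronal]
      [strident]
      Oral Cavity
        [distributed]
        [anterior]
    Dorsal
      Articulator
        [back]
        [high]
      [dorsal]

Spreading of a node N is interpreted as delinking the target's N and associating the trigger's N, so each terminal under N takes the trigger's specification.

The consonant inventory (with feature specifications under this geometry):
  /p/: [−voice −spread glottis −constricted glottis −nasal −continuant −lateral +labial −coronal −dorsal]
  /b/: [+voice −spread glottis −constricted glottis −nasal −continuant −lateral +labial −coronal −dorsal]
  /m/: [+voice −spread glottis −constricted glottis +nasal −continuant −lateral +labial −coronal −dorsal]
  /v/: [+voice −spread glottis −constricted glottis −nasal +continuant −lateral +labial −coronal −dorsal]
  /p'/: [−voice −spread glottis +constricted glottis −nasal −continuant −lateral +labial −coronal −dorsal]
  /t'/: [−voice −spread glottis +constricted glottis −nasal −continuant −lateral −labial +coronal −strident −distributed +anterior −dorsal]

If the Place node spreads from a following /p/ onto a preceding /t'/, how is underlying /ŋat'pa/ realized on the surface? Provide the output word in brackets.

Terminals under Place in this geometry: [labial], [coronal], [strident], [distributed], [anterior], [back], [high], [dorsal].
The target acquires /p/'s values for everything under Place — [+labial], [−coronal], [−dorsal] — while keeping its own [voice], [spread glottis], [constricted glottis], ….
This feature bundle is that of [p'], so /ŋat'pa/ surfaces as [ŋap'pa].

[ŋap'pa]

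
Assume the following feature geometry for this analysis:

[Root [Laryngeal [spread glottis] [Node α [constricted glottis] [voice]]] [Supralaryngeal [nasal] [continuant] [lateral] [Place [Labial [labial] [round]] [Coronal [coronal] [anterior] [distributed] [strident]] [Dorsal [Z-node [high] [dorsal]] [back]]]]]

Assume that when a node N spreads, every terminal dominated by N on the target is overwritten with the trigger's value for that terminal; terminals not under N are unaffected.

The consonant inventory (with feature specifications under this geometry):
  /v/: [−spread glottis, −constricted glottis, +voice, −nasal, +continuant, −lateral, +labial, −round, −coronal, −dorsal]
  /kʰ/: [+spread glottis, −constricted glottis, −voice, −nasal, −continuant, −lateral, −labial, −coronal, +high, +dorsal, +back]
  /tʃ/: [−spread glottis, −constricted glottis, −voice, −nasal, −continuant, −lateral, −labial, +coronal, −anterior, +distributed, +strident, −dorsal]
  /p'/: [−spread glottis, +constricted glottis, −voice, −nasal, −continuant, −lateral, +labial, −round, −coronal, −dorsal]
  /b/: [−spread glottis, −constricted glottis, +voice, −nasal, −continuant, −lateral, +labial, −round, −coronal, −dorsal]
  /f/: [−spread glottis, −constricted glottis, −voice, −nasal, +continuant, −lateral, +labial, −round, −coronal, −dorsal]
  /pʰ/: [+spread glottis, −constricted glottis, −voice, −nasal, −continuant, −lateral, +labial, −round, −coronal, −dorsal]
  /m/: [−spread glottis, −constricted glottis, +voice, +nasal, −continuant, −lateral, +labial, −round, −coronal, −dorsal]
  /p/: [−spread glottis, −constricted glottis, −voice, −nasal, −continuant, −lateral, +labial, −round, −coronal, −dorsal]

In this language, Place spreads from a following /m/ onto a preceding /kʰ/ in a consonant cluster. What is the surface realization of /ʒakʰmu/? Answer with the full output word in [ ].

Place immediately or transitively dominates [labial], [round], [coronal], [anterior], [distributed], [strident], [high], [dorsal], [back].
After delinking /kʰ/'s Place and linking /m/'s, the affected terminals become [+labial], [−round], [−coronal], [−dorsal]; [spread glottis], [constricted glottis], [voice], … (outside Place) are retained from /kʰ/.
This feature bundle is that of [pʰ], so /ʒakʰmu/ surfaces as [ʒapʰmu].

[ʒapʰmu]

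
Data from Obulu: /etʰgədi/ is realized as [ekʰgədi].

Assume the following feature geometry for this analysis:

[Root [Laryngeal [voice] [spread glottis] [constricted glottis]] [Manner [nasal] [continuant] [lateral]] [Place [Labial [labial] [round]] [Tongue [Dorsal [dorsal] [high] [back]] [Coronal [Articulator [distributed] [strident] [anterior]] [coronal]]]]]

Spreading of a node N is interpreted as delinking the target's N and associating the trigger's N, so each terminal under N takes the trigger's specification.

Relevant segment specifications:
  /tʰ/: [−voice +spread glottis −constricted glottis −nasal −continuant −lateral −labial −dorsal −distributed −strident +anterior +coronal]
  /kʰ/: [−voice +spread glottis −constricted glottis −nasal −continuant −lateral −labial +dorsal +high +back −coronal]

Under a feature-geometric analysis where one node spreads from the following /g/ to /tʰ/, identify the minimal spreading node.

Tongue

/tʰ/ and [kʰ] differ in [coronal], [anterior], [distributed], [strident], [dorsal], [high], [back]; every other specified feature is identical.
In this geometry the lowest node dominating all of them is Tongue: every daughter of Tongue dominates only a proper subset, so no lower node suffices.
Delinking /tʰ/'s Tongue and associating /g/'s Tongue gives precisely the feature bundle of [kʰ].
Features on which the two segments disagree outside Tongue, such as [voice], [spread glottis], are unchanged — nothing dominating them spread, and Tongue is the minimal sufficient constituent.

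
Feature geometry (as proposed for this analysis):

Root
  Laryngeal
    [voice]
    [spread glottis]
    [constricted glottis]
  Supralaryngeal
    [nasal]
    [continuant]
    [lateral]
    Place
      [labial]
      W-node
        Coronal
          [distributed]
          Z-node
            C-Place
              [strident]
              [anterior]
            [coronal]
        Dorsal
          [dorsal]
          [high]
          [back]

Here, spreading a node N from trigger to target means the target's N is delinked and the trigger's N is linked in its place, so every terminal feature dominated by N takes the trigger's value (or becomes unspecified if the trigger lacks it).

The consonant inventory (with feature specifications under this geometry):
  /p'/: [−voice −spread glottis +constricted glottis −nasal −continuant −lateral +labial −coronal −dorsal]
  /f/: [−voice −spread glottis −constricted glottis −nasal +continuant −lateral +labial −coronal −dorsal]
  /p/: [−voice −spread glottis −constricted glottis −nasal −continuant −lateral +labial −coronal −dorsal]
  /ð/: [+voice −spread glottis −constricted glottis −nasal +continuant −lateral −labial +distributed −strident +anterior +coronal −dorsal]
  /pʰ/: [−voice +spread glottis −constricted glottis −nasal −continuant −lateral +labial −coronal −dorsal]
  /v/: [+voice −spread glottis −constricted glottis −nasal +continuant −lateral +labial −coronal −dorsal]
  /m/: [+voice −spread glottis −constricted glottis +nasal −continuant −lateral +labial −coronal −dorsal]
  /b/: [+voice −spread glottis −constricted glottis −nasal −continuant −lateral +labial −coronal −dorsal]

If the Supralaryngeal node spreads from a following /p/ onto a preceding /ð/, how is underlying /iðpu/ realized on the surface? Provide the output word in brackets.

[ibpu]

The Supralaryngeal node dominates the terminals [nasal], [continuant], [lateral], [labial], [distributed], [strident], [anterior], [coronal], [dorsal], [high], [back].
The target acquires /p/'s values for everything under Supralaryngeal — [−nasal], [−continuant], [−lateral], [+labial], [−coronal], [−dorsal] — while keeping its own [voice], [spread glottis], [constricted glottis].
The resulting bundle matches /b/ in the inventory; substituting it for /ð/ gives [ibpu].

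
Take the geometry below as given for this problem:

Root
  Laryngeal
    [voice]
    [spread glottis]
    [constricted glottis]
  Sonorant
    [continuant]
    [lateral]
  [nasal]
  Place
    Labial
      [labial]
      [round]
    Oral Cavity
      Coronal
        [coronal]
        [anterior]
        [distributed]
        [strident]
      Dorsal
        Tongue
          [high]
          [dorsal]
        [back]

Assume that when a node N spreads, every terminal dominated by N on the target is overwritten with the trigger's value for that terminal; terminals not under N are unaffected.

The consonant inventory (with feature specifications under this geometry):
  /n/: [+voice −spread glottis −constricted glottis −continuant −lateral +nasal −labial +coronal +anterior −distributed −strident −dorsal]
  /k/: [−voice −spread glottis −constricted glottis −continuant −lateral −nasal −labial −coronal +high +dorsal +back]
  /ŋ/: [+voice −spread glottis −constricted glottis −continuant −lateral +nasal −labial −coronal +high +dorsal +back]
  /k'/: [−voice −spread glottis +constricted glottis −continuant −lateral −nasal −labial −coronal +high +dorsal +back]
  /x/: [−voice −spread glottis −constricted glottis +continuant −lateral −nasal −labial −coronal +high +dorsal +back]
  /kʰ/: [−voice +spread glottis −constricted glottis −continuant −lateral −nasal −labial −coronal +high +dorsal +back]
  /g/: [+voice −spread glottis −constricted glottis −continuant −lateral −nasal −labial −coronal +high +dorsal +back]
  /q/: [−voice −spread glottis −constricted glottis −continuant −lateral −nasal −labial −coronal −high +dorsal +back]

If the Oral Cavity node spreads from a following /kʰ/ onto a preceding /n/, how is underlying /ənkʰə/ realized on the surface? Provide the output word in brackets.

[əŋkʰə]

Oral Cavity immediately or transitively dominates [coronal], [anterior], [distributed], [strident], [high], [dorsal], [back].
Spreading Oral Cavity from /kʰ/ onto /n/ replaces those values with /kʰ/'s: [−coronal], [+high], [+dorsal], [+back]. Features outside Oral Cavity ([voice], [spread glottis], [constricted glottis], …) stay as in /n/.
Among the inventory, only /ŋ/ has exactly this specification, giving the surface form [əŋkʰə].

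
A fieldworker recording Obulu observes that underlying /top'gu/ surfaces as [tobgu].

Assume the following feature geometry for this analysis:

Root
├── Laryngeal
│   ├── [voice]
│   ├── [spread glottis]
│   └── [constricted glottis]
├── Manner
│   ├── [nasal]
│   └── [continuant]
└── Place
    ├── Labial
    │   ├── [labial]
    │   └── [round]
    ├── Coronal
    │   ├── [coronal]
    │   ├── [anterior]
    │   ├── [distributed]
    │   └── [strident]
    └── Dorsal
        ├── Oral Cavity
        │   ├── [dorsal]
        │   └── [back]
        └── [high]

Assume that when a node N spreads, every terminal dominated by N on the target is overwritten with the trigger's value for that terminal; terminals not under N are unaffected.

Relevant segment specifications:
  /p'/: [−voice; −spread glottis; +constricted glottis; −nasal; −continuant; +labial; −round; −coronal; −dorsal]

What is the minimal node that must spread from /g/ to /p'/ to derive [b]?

Feature comparison: [voice], [constricted glottis] differ between /p'/ and [b]; the remaining terminals match.
The smallest constituent containing every changed terminal is Laryngeal — each of its daughters lacks at least one of the affected features.
Delinking /p'/'s Laryngeal and associating /g/'s Laryngeal gives precisely the feature bundle of [b].
Had Root spread, [labial], [dorsal] would have taken /g/'s values; they stay as in /p'/, confirming the spreading constituent is exactly Laryngeal.

Laryngeal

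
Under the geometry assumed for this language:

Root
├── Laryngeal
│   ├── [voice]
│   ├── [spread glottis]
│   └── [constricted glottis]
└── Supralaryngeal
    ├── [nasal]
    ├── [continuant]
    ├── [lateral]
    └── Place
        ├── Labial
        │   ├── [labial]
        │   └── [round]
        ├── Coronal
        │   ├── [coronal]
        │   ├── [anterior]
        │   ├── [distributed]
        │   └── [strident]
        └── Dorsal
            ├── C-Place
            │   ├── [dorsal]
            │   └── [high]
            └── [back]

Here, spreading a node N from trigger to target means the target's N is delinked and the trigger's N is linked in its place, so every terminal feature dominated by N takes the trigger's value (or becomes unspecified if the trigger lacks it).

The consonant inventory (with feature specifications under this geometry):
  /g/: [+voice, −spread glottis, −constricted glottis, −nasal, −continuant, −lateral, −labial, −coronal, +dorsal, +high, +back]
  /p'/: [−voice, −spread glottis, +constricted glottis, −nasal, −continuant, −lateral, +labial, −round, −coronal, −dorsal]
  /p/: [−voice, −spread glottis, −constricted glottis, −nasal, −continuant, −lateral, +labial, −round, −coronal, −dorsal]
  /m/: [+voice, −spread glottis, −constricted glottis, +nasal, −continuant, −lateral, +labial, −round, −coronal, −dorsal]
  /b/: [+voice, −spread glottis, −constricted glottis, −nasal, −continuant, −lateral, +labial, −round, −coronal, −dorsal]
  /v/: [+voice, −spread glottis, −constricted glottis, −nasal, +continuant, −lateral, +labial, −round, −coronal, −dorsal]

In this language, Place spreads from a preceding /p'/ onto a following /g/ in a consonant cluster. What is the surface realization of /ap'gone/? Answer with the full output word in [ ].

[ap'bone]

Terminals under Place in this geometry: [labial], [round], [coronal], [anterior], [distributed], [strident], [dorsal], [high], [back].
After delinking /g/'s Place and linking /p'/'s, the affected terminals become [+labial], [−round], [−coronal], [−dorsal]; [voice], [spread glottis], [constricted glottis], … (outside Place) are retained from /g/.
Among the inventory, only /b/ has exactly this specification, giving the surface form [ap'bone].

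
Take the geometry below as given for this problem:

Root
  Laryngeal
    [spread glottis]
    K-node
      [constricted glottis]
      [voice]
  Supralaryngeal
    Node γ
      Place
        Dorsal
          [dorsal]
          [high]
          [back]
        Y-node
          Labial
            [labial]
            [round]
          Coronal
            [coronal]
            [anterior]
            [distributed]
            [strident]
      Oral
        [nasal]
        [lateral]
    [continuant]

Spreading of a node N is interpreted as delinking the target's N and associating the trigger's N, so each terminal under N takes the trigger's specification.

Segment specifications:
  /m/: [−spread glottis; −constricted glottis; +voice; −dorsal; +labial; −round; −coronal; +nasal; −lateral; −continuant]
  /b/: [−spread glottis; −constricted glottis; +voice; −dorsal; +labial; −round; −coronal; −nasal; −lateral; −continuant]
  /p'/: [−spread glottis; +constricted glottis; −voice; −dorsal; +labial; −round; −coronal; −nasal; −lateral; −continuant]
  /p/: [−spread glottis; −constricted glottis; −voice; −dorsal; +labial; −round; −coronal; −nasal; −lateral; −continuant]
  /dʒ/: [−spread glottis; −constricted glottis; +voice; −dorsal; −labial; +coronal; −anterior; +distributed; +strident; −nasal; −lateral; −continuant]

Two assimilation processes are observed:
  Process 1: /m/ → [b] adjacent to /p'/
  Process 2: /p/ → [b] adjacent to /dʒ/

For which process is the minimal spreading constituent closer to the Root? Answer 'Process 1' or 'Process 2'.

Process 2

In Process 1, [nasal] changes, so the minimal spreading node is [nasal] at depth 4.
Process 2 alters [voice]; the lowest dominating node is [voice] (depth 3 from Root).
[voice] (depth 3) sits above [nasal] (depth 4), making Process 2 the one with the higher spreading node.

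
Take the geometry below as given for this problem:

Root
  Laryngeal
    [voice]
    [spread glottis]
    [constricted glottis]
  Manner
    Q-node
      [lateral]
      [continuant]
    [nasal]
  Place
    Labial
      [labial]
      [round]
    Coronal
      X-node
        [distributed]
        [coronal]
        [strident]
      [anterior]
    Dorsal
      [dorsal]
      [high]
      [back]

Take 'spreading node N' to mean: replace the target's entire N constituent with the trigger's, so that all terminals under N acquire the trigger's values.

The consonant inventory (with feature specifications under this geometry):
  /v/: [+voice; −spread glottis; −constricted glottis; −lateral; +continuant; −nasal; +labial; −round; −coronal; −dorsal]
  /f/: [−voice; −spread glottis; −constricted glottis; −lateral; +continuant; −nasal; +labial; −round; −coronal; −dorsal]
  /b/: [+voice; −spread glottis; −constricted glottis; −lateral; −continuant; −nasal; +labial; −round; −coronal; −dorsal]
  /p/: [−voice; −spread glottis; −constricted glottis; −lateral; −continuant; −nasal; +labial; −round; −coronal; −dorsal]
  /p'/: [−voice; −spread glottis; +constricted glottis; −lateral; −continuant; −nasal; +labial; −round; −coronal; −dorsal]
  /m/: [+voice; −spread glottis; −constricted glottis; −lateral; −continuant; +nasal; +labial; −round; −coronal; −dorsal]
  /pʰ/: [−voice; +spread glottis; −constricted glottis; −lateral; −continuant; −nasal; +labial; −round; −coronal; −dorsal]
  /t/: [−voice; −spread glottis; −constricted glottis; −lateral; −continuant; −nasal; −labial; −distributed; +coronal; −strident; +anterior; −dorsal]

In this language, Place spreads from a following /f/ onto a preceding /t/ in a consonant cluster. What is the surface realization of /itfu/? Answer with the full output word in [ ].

[ipfu]

Place immediately or transitively dominates [labial], [round], [distributed], [coronal], [strident], [anterior], [dorsal], [high], [back].
Spreading Place from /f/ onto /t/ replaces those values with /f/'s: [+labial], [−round], [−coronal], [−dorsal]. Features outside Place ([voice], [spread glottis], [constricted glottis], …) stay as in /t/.
Among the inventory, only /p/ has exactly this specification, giving the surface form [ipfu].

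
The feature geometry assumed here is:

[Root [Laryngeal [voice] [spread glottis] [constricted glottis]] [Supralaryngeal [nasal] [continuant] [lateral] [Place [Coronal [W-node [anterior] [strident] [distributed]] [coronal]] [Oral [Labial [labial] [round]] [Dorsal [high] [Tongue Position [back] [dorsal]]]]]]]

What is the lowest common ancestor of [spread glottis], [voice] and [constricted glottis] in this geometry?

[spread glottis] is immediately dominated by Laryngeal.
[voice] is immediately dominated by Laryngeal.
[constricted glottis] is immediately dominated by Laryngeal.
The listed terminals split across distinct daughters of Laryngeal, so Laryngeal itself is the smallest node containing them all.

Laryngeal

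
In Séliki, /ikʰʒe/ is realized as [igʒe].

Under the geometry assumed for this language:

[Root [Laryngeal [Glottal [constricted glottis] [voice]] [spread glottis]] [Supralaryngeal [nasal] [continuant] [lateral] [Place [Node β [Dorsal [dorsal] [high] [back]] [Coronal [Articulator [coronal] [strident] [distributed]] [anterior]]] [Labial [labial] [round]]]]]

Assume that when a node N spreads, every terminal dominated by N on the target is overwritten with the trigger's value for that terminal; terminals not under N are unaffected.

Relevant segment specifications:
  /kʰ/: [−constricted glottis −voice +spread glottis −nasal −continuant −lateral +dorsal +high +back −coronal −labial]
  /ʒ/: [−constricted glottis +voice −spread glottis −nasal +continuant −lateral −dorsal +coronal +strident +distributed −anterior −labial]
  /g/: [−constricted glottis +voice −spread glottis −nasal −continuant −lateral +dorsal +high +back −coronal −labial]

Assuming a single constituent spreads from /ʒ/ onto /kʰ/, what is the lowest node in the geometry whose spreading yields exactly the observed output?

The alternation /kʰ/ → [g] changes [voice], [spread glottis] and nothing else.
Tracing each changed feature up the tree, the paths first meet at Laryngeal; any lower node misses at least one of them.
If Laryngeal spreads, every terminal under it takes /ʒ/'s value, producing [g] as observed.
[continuant], [coronal] — on which /ʒ/ differs from /kʰ/ — are unchanged, so Root cannot have spread; the constituent is no larger than Laryngeal.

Laryngeal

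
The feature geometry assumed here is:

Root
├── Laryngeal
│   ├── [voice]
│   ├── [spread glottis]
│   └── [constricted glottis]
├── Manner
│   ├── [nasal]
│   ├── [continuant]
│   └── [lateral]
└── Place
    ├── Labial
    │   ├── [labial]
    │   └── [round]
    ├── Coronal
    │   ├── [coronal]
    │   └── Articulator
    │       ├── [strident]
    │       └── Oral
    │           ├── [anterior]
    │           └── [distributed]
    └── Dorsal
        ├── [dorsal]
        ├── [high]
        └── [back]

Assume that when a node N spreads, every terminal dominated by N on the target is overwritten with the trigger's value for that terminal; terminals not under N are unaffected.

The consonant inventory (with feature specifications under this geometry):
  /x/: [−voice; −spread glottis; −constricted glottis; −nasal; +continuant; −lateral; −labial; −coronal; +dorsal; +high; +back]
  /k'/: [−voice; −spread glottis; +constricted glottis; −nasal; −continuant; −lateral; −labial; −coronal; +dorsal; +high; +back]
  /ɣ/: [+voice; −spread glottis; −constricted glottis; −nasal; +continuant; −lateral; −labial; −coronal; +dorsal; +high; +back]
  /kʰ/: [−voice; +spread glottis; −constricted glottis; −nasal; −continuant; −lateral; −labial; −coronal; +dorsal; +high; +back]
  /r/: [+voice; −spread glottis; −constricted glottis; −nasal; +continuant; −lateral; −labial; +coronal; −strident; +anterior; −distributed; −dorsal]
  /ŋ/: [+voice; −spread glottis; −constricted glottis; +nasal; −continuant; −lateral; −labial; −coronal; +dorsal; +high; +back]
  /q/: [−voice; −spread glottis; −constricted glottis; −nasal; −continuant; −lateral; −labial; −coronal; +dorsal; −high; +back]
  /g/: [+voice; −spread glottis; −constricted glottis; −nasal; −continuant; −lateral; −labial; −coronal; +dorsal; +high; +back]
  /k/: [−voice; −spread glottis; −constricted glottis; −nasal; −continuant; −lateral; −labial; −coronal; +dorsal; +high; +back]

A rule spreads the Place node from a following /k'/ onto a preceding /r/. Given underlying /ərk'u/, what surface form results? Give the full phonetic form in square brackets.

[əɣk'u]

Place immediately or transitively dominates [labial], [round], [coronal], [strident], [anterior], [distributed], [dorsal], [high], [back].
Spreading Place from /k'/ onto /r/ replaces those values with /k'/'s: [−labial], [−coronal], [+dorsal], [+high], [+back]. Features outside Place ([voice], [spread glottis], [constricted glottis], …) stay as in /r/.
This feature bundle is that of [ɣ], so /ərk'u/ surfaces as [əɣk'u].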